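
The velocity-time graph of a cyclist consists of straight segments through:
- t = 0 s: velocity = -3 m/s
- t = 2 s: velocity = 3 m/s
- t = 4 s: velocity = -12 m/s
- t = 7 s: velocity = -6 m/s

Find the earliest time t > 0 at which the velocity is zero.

v changes sign on 0–2 s (from -3 to 3); the graph is linear there, so v = 0 at t = 0 + (3)·(2 − 0)/(3 − -3) = 1 s.

t = 1 s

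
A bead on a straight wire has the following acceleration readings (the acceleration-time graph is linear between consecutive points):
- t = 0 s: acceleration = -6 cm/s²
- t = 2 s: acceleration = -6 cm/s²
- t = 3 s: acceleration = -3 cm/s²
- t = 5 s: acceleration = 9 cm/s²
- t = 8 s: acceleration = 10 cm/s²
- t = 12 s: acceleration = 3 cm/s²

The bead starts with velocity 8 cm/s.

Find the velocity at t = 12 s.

52 cm/s

Δv equals the area under the a-t graph; then v = v₀ + Δv.
0–2 s: -6 × 2 = -12 cm/s
2–3 s: ½(-6 + -3)(1) = -4.5 cm/s
3–5 s: ½(-3 + 9)(2) = 6 cm/s
5–8 s: ½(9 + 10)(3) = 28.5 cm/s
8–12 s: ½(10 + 3)(4) = 26 cm/s
Δv = 44 cm/s, so v(12) = 8 + (44) = 52 cm/s.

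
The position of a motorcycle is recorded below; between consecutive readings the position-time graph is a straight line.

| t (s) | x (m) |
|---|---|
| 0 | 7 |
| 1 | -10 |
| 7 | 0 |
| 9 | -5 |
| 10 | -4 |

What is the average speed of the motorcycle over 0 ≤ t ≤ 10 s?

3.3 m/s

Average speed = (total path length)/(elapsed time); on a piecewise-linear x-t graph the path length is Σ|Δx|.
0–1 s: |Δx| = |-10 − 7| = 17 m
1–7 s: |Δx| = |0 − -10| = 10 m
7–9 s: |Δx| = |-5 − 0| = 5 m
9–10 s: |Δx| = |-4 − -5| = 1 m
Total path = 33 m; average speed = 33/10 = 3.3 m/s.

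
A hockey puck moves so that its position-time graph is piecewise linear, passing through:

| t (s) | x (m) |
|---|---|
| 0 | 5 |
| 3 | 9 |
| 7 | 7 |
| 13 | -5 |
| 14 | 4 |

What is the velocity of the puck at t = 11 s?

-2 m/s

Velocity is the slope of the x-t graph on 7–13 s: (-5 − 7)/(13 − 7) = -2 m/s.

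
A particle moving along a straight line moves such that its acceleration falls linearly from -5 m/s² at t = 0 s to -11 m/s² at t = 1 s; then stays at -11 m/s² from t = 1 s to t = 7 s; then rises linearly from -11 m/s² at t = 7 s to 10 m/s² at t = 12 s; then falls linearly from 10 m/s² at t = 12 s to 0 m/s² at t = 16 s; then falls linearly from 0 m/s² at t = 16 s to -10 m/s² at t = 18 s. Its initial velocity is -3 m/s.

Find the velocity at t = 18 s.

Δv equals the area under the a-t graph; then v = v₀ + Δv.
0–1 s: ½(-5 + -11)(1) = -8 m/s
1–7 s: -11 × 6 = -66 m/s
7–12 s: ½(-11 + 10)(5) = -2.5 m/s
12–16 s: ½(10 + 0)(4) = 20 m/s
16–18 s: ½(0 + -10)(2) = -10 m/s
Δv = -66.5 m/s, so v(18) = -3 + (-66.5) = -69.5 m/s.

-69.5 m/s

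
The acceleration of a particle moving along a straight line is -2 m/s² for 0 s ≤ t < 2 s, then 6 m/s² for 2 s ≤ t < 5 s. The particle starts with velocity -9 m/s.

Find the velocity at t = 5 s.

Δv equals the area under the a-t graph; then v = v₀ + Δv.
0–2 s: -2 × 2 = -4 m/s
2–5 s: 6 × 3 = 18 m/s
Δv = 14 m/s, so v(5) = -9 + (14) = 5 m/s.

5 m/s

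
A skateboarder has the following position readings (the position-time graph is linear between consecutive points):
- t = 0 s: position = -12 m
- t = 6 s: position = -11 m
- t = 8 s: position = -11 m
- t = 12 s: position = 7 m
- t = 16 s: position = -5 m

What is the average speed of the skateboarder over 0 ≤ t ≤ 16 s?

Average speed = (total path length)/(elapsed time); on a piecewise-linear x-t graph the path length is Σ|Δx|.
0–6 s: |Δx| = |-11 − -12| = 1 m
6–8 s: |Δx| = |-11 − -11| = 0 m
8–12 s: |Δx| = |7 − -11| = 18 m
12–16 s: |Δx| = |-5 − 7| = 12 m
Total path = 31 m; average speed = 31/16 = 1.9375 m/s.

1.9375 m/s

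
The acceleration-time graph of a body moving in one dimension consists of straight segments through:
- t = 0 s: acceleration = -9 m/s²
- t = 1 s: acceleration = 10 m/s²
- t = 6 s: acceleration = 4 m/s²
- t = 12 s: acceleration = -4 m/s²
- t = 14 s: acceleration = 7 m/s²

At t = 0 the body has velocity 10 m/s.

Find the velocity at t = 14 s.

Δv equals the area under the a-t graph; then v = v₀ + Δv.
0–1 s: ½(-9 + 10)(1) = 0.5 m/s
1–6 s: ½(10 + 4)(5) = 35 m/s
6–12 s: ½(4 + -4)(6) = 0 m/s
12–14 s: ½(-4 + 7)(2) = 3 m/s
Δv = 38.5 m/s, so v(14) = 10 + (38.5) = 48.5 m/s.

48.5 m/s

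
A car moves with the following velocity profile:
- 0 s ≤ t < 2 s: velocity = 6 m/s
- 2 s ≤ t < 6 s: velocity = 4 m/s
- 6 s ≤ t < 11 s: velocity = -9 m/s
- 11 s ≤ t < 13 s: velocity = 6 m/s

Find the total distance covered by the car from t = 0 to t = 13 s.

85 m

Distance (not displacement) is the total path length: add the absolute areas under v-t.
0–2 s: |6| × 2 = 12 m
2–6 s: |4| × 4 = 16 m
6–11 s: |-9| × 5 = 45 m
11–13 s: |6| × 2 = 12 m
Total distance = 85 m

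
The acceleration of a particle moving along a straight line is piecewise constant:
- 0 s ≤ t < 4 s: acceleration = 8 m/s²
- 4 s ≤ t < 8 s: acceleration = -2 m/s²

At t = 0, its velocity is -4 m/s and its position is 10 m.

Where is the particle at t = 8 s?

On each constant-a segment, Δv = aΔt and Δx = v₀Δt + ½aΔt²; chain segment to segment.
0–4 s: v starts -4 m/s; Δx = -4·4 + ½·8·4² = 48 m; v ends 28 m/s.
4–8 s: v starts 28 m/s; Δx = 28·4 + ½·-2·4² = 96 m; v ends 20 m/s.
x(8) = 10 + Σ Δx = 154 m.

154 m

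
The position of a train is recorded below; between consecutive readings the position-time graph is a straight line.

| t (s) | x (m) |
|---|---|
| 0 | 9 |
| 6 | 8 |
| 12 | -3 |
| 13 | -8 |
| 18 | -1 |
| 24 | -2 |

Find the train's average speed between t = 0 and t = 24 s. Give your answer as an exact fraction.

Average speed = (total path length)/(elapsed time); on a piecewise-linear x-t graph the path length is Σ|Δx|.
0–6 s: |Δx| = |8 − 9| = 1 m
6–12 s: |Δx| = |-3 − 8| = 11 m
12–13 s: |Δx| = |-8 − -3| = 5 m
13–18 s: |Δx| = |-1 − -8| = 7 m
18–24 s: |Δx| = |-2 − -1| = 1 m
Total path = 25 m; average speed = 25/24 = 25/24 m/s.

25/24 m/s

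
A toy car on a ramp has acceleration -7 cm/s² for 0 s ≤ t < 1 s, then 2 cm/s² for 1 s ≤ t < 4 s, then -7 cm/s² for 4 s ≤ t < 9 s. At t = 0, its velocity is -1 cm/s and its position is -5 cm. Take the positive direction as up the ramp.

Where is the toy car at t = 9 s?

-122 cm

On each constant-a segment, Δv = aΔt and Δx = v₀Δt + ½aΔt²; chain segment to segment.
0–1 s: v starts -1 cm/s; Δx = -1·1 + ½·-7·1² = -4.5 cm; v ends -8 cm/s.
1–4 s: v starts -8 cm/s; Δx = -8·3 + ½·2·3² = -15 cm; v ends -2 cm/s.
4–9 s: v starts -2 cm/s; Δx = -2·5 + ½·-7·5² = -97.5 cm; v ends -37 cm/s.
x(9) = -5 + Σ Δx = -122 cm.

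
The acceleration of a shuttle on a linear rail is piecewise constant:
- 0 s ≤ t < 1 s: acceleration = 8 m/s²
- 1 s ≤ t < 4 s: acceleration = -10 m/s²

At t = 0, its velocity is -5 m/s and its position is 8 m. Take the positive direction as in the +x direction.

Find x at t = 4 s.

-29 m

On each constant-a segment, Δv = aΔt and Δx = v₀Δt + ½aΔt²; chain segment to segment.
0–1 s: v starts -5 m/s; Δx = -5·1 + ½·8·1² = -1 m; v ends 3 m/s.
1–4 s: v starts 3 m/s; Δx = 3·3 + ½·-10·3² = -36 m; v ends -27 m/s.
x(4) = 8 + Σ Δx = -29 m.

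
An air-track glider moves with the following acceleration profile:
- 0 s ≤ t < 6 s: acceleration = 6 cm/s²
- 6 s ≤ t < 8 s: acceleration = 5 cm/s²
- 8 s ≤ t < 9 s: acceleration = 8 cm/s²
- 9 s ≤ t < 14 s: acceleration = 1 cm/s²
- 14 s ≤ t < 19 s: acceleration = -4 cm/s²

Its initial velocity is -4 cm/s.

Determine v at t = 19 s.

35 cm/s

Δv equals the area under the a-t graph; then v = v₀ + Δv.
0–6 s: 6 × 6 = 36 cm/s
6–8 s: 5 × 2 = 10 cm/s
8–9 s: 8 × 1 = 8 cm/s
9–14 s: 1 × 5 = 5 cm/s
14–19 s: -4 × 5 = -20 cm/s
Δv = 39 cm/s, so v(19) = -4 + (39) = 35 cm/s.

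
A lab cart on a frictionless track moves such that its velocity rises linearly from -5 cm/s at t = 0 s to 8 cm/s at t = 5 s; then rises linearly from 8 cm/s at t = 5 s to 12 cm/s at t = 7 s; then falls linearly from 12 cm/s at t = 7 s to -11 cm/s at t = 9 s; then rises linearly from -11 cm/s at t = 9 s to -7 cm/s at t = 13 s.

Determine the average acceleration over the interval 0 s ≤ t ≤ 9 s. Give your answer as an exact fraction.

Average acceleration = Δv/Δt = (-11 − -5)/(9 − 0) = -2/3 cm/s².

-2/3 cm/s²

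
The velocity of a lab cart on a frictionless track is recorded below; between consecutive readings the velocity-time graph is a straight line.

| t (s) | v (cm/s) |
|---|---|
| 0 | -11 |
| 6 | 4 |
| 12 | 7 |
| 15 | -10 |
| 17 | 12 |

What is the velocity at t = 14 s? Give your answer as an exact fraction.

-13/3 cm/s

On 12–15 s the graph is linear from 7 to -10 cm/s: v(14) = 7 + (-10 − 7)·(14 − 12)/(15 − 12) = -13/3 cm/s.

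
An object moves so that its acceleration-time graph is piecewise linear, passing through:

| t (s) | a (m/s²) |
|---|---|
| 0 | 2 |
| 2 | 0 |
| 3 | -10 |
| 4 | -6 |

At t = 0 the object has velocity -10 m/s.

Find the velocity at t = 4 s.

Δv equals the area under the a-t graph; then v = v₀ + Δv.
0–2 s: ½(2 + 0)(2) = 2 m/s
2–3 s: ½(0 + -10)(1) = -5 m/s
3–4 s: ½(-10 + -6)(1) = -8 m/s
Δv = -11 m/s, so v(4) = -10 + (-11) = -21 m/s.

-21 m/s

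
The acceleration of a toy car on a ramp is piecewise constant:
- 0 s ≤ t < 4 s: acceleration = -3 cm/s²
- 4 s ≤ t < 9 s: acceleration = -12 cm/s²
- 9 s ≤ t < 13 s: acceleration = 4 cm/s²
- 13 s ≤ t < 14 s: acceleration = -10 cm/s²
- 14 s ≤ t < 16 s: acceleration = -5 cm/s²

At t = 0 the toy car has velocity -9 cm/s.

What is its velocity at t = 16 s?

Δv equals the area under the a-t graph; then v = v₀ + Δv.
0–4 s: -3 × 4 = -12 cm/s
4–9 s: -12 × 5 = -60 cm/s
9–13 s: 4 × 4 = 16 cm/s
13–14 s: -10 × 1 = -10 cm/s
14–16 s: -5 × 2 = -10 cm/s
Δv = -76 cm/s, so v(16) = -9 + (-76) = -85 cm/s.

-85 cm/s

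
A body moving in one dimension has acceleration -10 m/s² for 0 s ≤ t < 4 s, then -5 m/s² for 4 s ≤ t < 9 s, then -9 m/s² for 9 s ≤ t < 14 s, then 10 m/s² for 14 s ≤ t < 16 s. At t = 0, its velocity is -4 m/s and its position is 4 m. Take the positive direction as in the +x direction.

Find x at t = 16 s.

On each constant-a segment, Δv = aΔt and Δx = v₀Δt + ½aΔt²; chain segment to segment.
0–4 s: v starts -4 m/s; Δx = -4·4 + ½·-10·4² = -96 m; v ends -44 m/s.
4–9 s: v starts -44 m/s; Δx = -44·5 + ½·-5·5² = -282.5 m; v ends -69 m/s.
9–14 s: v starts -69 m/s; Δx = -69·5 + ½·-9·5² = -457.5 m; v ends -114 m/s.
14–16 s: v starts -114 m/s; Δx = -114·2 + ½·10·2² = -208 m; v ends -94 m/s.
x(16) = 4 + Σ Δx = -1040 m.

-1040 m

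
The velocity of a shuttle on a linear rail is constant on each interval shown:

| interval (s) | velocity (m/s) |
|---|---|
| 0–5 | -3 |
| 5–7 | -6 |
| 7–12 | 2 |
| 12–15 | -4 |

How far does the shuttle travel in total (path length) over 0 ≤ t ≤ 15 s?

Distance (not displacement) is the total path length: add the absolute areas under v-t.
0–5 s: |-3| × 5 = 15 m
5–7 s: |-6| × 2 = 12 m
7–12 s: |2| × 5 = 10 m
12–15 s: |-4| × 3 = 12 m
Total distance = 49 m

49 m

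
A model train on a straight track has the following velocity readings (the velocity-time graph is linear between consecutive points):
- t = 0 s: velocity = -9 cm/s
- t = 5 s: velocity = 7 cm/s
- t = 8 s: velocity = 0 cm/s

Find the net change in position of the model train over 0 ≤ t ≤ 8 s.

5.5 cm

Displacement is the signed area under the v-t curve.
0–5 s: ½(-9 + 7)(5) = -5 cm
5–8 s: ½(7 + 0)(3) = 10.5 cm
Net displacement = 5.5 cm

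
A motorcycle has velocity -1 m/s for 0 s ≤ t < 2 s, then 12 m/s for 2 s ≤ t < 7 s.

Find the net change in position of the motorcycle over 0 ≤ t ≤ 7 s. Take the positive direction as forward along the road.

58 m

Displacement is the signed area under the v-t curve.
0–2 s: -1 × 2 = -2 m
2–7 s: 12 × 5 = 60 m
Net displacement = 58 m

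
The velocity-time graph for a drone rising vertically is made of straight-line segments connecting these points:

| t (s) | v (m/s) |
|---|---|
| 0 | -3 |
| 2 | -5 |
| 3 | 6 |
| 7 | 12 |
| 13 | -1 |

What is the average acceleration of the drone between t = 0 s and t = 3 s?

3 m/s²

Average acceleration = Δv/Δt = (6 − -3)/(3 − 0) = 3 m/s².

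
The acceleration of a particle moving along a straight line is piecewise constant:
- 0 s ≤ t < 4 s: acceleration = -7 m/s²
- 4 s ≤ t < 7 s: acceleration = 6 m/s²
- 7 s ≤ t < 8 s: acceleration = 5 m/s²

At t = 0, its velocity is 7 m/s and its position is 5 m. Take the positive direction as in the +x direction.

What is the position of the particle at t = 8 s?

-59.5 m

On each constant-a segment, Δv = aΔt and Δx = v₀Δt + ½aΔt²; chain segment to segment.
0–4 s: v starts 7 m/s; Δx = 7·4 + ½·-7·4² = -28 m; v ends -21 m/s.
4–7 s: v starts -21 m/s; Δx = -21·3 + ½·6·3² = -36 m; v ends -3 m/s.
7–8 s: v starts -3 m/s; Δx = -3·1 + ½·5·1² = -0.5 m; v ends 2 m/s.
x(8) = 5 + Σ Δx = -59.5 m.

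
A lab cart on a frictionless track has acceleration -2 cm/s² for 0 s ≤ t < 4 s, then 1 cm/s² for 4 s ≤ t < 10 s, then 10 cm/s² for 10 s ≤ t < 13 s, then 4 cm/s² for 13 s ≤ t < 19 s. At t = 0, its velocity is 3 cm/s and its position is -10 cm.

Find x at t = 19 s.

On each constant-a segment, Δv = aΔt and Δx = v₀Δt + ½aΔt²; chain segment to segment.
0–4 s: v starts 3 cm/s; Δx = 3·4 + ½·-2·4² = -4 cm; v ends -5 cm/s.
4–10 s: v starts -5 cm/s; Δx = -5·6 + ½·1·6² = -12 cm; v ends 1 cm/s.
10–13 s: v starts 1 cm/s; Δx = 1·3 + ½·10·3² = 48 cm; v ends 31 cm/s.
13–19 s: v starts 31 cm/s; Δx = 31·6 + ½·4·6² = 258 cm; v ends 55 cm/s.
x(19) = -10 + Σ Δx = 280 cm.

280 cm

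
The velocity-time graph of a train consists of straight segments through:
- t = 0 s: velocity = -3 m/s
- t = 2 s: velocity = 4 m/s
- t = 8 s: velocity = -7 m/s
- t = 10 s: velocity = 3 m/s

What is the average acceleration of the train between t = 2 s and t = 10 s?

-0.125 m/s²

Average acceleration = Δv/Δt = (3 − 4)/(10 − 2) = -0.125 m/s².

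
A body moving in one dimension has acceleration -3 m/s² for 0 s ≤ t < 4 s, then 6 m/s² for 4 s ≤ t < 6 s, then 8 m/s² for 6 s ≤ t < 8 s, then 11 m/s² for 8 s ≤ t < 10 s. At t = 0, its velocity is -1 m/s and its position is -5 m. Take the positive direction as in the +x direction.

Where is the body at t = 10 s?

19 m

On each constant-a segment, Δv = aΔt and Δx = v₀Δt + ½aΔt²; chain segment to segment.
0–4 s: v starts -1 m/s; Δx = -1·4 + ½·-3·4² = -28 m; v ends -13 m/s.
4–6 s: v starts -13 m/s; Δx = -13·2 + ½·6·2² = -14 m; v ends -1 m/s.
6–8 s: v starts -1 m/s; Δx = -1·2 + ½·8·2² = 14 m; v ends 15 m/s.
8–10 s: v starts 15 m/s; Δx = 15·2 + ½·11·2² = 52 m; v ends 37 m/s.
x(10) = -5 + Σ Δx = 19 m.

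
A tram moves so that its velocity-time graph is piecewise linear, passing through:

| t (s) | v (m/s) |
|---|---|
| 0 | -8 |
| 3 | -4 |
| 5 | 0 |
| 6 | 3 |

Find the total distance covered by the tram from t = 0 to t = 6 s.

23.5 m

Distance (not displacement) is the total path length: add the absolute areas under v-t.
0–3 s: |½(-8 + -4)(3)| = 18 m
3–5 s: |½(-4 + 0)(2)| = 4 m
5–6 s: |½(0 + 3)(1)| = 1.5 m
Total distance = 23.5 m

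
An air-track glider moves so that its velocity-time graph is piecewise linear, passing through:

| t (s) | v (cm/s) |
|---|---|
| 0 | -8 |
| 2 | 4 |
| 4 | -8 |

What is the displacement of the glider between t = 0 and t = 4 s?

-8 cm

Displacement is the signed area under the v-t curve.
0–2 s: ½(-8 + 4)(2) = -4 cm
2–4 s: ½(4 + -8)(2) = -4 cm
Net displacement = -8 cm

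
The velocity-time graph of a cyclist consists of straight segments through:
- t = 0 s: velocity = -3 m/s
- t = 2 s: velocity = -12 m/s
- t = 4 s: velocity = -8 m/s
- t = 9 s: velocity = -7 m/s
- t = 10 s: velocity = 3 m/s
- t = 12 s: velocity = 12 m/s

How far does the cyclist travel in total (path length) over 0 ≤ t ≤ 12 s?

90.4 m

Distance (not displacement) is the total path length: add the absolute areas under v-t.
0–2 s: |½(-3 + -12)(2)| = 15 m
2–4 s: |½(-12 + -8)(2)| = 20 m
4–9 s: |½(-8 + -7)(5)| = 37.5 m
9–10 s: v = 0 at t = 9.7 s; triangle areas 2.45 + 0.45 = 2.9 m
10–12 s: |½(3 + 12)(2)| = 15 m
Total distance = 90.4 m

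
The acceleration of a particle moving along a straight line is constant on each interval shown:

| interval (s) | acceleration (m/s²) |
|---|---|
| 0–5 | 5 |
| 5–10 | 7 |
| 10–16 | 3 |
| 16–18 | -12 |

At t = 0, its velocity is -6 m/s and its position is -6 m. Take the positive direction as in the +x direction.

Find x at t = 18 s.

707 m

On each constant-a segment, Δv = aΔt and Δx = v₀Δt + ½aΔt²; chain segment to segment.
0–5 s: v starts -6 m/s; Δx = -6·5 + ½·5·5² = 32.5 m; v ends 19 m/s.
5–10 s: v starts 19 m/s; Δx = 19·5 + ½·7·5² = 182.5 m; v ends 54 m/s.
10–16 s: v starts 54 m/s; Δx = 54·6 + ½·3·6² = 378 m; v ends 72 m/s.
16–18 s: v starts 72 m/s; Δx = 72·2 + ½·-12·2² = 120 m; v ends 48 m/s.
x(18) = -6 + Σ Δx = 707 m.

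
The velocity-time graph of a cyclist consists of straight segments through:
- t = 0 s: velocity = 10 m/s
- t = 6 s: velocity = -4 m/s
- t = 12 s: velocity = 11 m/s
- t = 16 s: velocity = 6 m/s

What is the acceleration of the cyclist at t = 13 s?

-1.25 m/s²

Acceleration is the slope of the v-t graph on 12–16 s: (6 − 11)/(16 − 12) = -1.25 m/s².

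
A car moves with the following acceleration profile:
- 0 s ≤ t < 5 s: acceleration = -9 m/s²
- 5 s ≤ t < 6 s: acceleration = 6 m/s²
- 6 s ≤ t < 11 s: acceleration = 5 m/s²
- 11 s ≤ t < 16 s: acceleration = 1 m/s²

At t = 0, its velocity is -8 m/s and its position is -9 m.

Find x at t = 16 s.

On each constant-a segment, Δv = aΔt and Δx = v₀Δt + ½aΔt²; chain segment to segment.
0–5 s: v starts -8 m/s; Δx = -8·5 + ½·-9·5² = -152.5 m; v ends -53 m/s.
5–6 s: v starts -53 m/s; Δx = -53·1 + ½·6·1² = -50 m; v ends -47 m/s.
6–11 s: v starts -47 m/s; Δx = -47·5 + ½·5·5² = -172.5 m; v ends -22 m/s.
11–16 s: v starts -22 m/s; Δx = -22·5 + ½·1·5² = -97.5 m; v ends -17 m/s.
x(16) = -9 + Σ Δx = -481.5 m.

-481.5 m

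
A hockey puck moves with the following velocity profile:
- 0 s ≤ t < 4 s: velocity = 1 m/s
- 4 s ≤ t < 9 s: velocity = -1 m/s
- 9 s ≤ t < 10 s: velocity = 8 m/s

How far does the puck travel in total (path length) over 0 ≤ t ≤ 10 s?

17 m

Distance (not displacement) is the total path length: add the absolute areas under v-t.
0–4 s: |1| × 4 = 4 m
4–9 s: |-1| × 5 = 5 m
9–10 s: |8| × 1 = 8 m
Total distance = 17 m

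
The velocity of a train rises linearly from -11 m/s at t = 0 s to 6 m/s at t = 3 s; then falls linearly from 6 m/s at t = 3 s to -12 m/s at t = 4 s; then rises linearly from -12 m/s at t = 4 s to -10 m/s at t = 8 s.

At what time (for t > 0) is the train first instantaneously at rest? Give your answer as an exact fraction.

v changes sign on 0–3 s (from -11 to 6); the graph is linear there, so v = 0 at t = 0 + (11)·(3 − 0)/(6 − -11) = 33/17 s.

t = 33/17 s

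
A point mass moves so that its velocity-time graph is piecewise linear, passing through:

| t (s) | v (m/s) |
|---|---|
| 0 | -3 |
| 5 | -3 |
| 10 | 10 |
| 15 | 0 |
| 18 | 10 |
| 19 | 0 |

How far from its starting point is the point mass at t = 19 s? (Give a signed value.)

Net displacement equals the area under the velocity-time graph (areas below the axis count negative).
0–5 s: -3 × 5 = -15 m
5–10 s: ½(-3 + 10)(5) = 17.5 m
10–15 s: ½(10 + 0)(5) = 25 m
15–18 s: ½(0 + 10)(3) = 15 m
18–19 s: ½(10 + 0)(1) = 5 m
Net displacement = 47.5 m

47.5 m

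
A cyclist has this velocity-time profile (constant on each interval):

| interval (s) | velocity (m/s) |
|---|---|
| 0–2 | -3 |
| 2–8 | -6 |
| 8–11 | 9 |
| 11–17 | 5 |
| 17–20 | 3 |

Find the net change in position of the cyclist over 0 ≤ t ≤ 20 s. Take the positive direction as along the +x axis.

Net displacement equals the area under the velocity-time graph (areas below the axis count negative).
0–2 s: -3 × 2 = -6 m
2–8 s: -6 × 6 = -36 m
8–11 s: 9 × 3 = 27 m
11–17 s: 5 × 6 = 30 m
17–20 s: 3 × 3 = 9 m
Net displacement = 24 m

24 m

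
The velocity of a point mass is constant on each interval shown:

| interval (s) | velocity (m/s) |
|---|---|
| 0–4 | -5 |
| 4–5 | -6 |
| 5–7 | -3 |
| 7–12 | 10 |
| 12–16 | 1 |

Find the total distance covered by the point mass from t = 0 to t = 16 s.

86 m

Distance (not displacement) is the total path length: add the absolute areas under v-t.
0–4 s: |-5| × 4 = 20 m
4–5 s: |-6| × 1 = 6 m
5–7 s: |-3| × 2 = 6 m
7–12 s: |10| × 5 = 50 m
12–16 s: |1| × 4 = 4 m
Total distance = 86 m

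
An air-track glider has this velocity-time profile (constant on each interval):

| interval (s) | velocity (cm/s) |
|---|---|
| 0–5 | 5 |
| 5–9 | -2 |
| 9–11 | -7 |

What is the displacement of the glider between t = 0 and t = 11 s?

Net displacement equals the area under the velocity-time graph (areas below the axis count negative).
0–5 s: 5 × 5 = 25 cm
5–9 s: -2 × 4 = -8 cm
9–11 s: -7 × 2 = -14 cm
Net displacement = 3 cm

3 cm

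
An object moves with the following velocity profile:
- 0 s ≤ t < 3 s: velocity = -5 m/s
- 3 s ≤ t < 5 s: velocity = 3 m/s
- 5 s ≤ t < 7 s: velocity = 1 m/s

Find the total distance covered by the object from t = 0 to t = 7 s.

23 m

Total distance travelled is ∫|v| dt — sum the magnitudes of each area piece.
0–3 s: |-5| × 3 = 15 m
3–5 s: |3| × 2 = 6 m
5–7 s: |1| × 2 = 2 m
Total distance = 23 m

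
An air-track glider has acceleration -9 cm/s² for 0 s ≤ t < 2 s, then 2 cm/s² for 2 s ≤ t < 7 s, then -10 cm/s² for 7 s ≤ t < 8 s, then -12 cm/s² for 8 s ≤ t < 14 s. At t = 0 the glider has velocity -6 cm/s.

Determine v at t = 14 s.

Δv equals the area under the a-t graph; then v = v₀ + Δv.
0–2 s: -9 × 2 = -18 cm/s
2–7 s: 2 × 5 = 10 cm/s
7–8 s: -10 × 1 = -10 cm/s
8–14 s: -12 × 6 = -72 cm/s
Δv = -90 cm/s, so v(14) = -6 + (-90) = -96 cm/s.

-96 cm/s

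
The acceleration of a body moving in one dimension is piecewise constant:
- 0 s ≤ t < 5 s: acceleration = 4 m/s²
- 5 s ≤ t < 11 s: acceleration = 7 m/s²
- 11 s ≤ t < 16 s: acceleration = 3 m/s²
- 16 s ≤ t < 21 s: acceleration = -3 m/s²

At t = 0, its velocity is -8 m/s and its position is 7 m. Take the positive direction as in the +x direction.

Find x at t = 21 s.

On each constant-a segment, Δv = aΔt and Δx = v₀Δt + ½aΔt²; chain segment to segment.
0–5 s: v starts -8 m/s; Δx = -8·5 + ½·4·5² = 10 m; v ends 12 m/s.
5–11 s: v starts 12 m/s; Δx = 12·6 + ½·7·6² = 198 m; v ends 54 m/s.
11–16 s: v starts 54 m/s; Δx = 54·5 + ½·3·5² = 307.5 m; v ends 69 m/s.
16–21 s: v starts 69 m/s; Δx = 69·5 + ½·-3·5² = 307.5 m; v ends 54 m/s.
x(21) = 7 + Σ Δx = 830 m.

830 m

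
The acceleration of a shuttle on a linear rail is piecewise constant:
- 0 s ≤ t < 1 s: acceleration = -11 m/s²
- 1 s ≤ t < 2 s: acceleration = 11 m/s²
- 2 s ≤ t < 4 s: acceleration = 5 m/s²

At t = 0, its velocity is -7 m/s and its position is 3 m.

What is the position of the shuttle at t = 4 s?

-26 m

On each constant-a segment, Δv = aΔt and Δx = v₀Δt + ½aΔt²; chain segment to segment.
0–1 s: v starts -7 m/s; Δx = -7·1 + ½·-11·1² = -12.5 m; v ends -18 m/s.
1–2 s: v starts -18 m/s; Δx = -18·1 + ½·11·1² = -12.5 m; v ends -7 m/s.
2–4 s: v starts -7 m/s; Δx = -7·2 + ½·5·2² = -4 m; v ends 3 m/s.
x(4) = 3 + Σ Δx = -26 m.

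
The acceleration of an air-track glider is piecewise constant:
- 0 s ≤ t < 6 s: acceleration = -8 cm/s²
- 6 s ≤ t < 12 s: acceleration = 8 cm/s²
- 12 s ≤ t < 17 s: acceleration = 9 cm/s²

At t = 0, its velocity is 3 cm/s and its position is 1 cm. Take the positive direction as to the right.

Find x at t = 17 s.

-123.5 cm

On each constant-a segment, Δv = aΔt and Δx = v₀Δt + ½aΔt²; chain segment to segment.
0–6 s: v starts 3 cm/s; Δx = 3·6 + ½·-8·6² = -126 cm; v ends -45 cm/s.
6–12 s: v starts -45 cm/s; Δx = -45·6 + ½·8·6² = -126 cm; v ends 3 cm/s.
12–17 s: v starts 3 cm/s; Δx = 3·5 + ½·9·5² = 127.5 cm; v ends 48 cm/s.
x(17) = 1 + Σ Δx = -123.5 cm.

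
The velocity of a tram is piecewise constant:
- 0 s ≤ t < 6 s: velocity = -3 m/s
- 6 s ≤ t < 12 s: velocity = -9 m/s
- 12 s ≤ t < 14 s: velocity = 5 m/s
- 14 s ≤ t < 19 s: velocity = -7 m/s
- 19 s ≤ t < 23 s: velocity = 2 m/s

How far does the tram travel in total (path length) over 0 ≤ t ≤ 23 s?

125 m

Total distance travelled is ∫|v| dt — sum the magnitudes of each area piece.
0–6 s: |-3| × 6 = 18 m
6–12 s: |-9| × 6 = 54 m
12–14 s: |5| × 2 = 10 m
14–19 s: |-7| × 5 = 35 m
19–23 s: |2| × 4 = 8 m
Total distance = 125 m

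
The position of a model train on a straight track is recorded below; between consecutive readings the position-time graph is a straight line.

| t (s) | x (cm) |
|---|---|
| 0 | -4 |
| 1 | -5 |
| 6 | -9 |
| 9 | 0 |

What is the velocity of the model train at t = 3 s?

Velocity is the slope of the x-t graph on 1–6 s: (-9 − -5)/(6 − 1) = -0.8 cm/s.

-0.8 cm/s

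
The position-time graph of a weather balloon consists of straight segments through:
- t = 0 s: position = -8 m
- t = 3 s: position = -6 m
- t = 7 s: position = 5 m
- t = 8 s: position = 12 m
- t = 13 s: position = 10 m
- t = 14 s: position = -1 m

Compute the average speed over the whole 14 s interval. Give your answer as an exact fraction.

Average speed = (total path length)/(elapsed time); on a piecewise-linear x-t graph the path length is Σ|Δx|.
0–3 s: |Δx| = |-6 − -8| = 2 m
3–7 s: |Δx| = |5 − -6| = 11 m
7–8 s: |Δx| = |12 − 5| = 7 m
8–13 s: |Δx| = |10 − 12| = 2 m
13–14 s: |Δx| = |-1 − 10| = 11 m
Total path = 33 m; average speed = 33/14 = 33/14 m/s.

33/14 m/s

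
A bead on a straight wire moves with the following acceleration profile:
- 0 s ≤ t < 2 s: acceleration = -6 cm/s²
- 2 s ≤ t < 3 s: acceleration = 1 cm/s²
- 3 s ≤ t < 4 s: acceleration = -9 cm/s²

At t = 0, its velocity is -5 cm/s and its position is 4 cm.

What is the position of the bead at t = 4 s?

On each constant-a segment, Δv = aΔt and Δx = v₀Δt + ½aΔt²; chain segment to segment.
0–2 s: v starts -5 cm/s; Δx = -5·2 + ½·-6·2² = -22 cm; v ends -17 cm/s.
2–3 s: v starts -17 cm/s; Δx = -17·1 + ½·1·1² = -16.5 cm; v ends -16 cm/s.
3–4 s: v starts -16 cm/s; Δx = -16·1 + ½·-9·1² = -20.5 cm; v ends -25 cm/s.
x(4) = 4 + Σ Δx = -55 cm.

-55 cm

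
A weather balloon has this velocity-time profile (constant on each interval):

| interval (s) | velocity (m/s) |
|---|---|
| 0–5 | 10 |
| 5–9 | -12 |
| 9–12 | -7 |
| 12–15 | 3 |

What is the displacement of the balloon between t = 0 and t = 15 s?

Displacement is the signed area under the v-t curve.
0–5 s: 10 × 5 = 50 m
5–9 s: -12 × 4 = -48 m
9–12 s: -7 × 3 = -21 m
12–15 s: 3 × 3 = 9 m
Net displacement = -10 m

-10 m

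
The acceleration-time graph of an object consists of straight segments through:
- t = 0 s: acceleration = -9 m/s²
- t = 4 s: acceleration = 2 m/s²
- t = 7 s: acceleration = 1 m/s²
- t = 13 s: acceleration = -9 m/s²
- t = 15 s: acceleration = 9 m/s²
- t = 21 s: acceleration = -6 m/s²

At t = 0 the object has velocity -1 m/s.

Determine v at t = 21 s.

-25.5 m/s

Δv equals the area under the a-t graph; then v = v₀ + Δv.
0–4 s: ½(-9 + 2)(4) = -14 m/s
4–7 s: ½(2 + 1)(3) = 4.5 m/s
7–13 s: ½(1 + -9)(6) = -24 m/s
13–15 s: ½(-9 + 9)(2) = 0 m/s
15–21 s: ½(9 + -6)(6) = 9 m/s
Δv = -24.5 m/s, so v(21) = -1 + (-24.5) = -25.5 m/s.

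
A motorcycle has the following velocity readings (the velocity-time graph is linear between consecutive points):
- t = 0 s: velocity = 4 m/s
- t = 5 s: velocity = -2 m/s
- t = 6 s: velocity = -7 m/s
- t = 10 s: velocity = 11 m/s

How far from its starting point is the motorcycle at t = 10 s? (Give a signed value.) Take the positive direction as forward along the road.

Displacement is the signed area under the v-t curve.
0–5 s: ½(4 + -2)(5) = 5 m
5–6 s: ½(-2 + -7)(1) = -4.5 m
6–10 s: ½(-7 + 11)(4) = 8 m
Net displacement = 8.5 m

8.5 m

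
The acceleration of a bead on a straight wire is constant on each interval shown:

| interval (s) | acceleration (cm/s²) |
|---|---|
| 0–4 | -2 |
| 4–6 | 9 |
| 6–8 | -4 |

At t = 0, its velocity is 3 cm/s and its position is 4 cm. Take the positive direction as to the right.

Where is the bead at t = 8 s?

On each constant-a segment, Δv = aΔt and Δx = v₀Δt + ½aΔt²; chain segment to segment.
0–4 s: v starts 3 cm/s; Δx = 3·4 + ½·-2·4² = -4 cm; v ends -5 cm/s.
4–6 s: v starts -5 cm/s; Δx = -5·2 + ½·9·2² = 8 cm; v ends 13 cm/s.
6–8 s: v starts 13 cm/s; Δx = 13·2 + ½·-4·2² = 18 cm; v ends 5 cm/s.
x(8) = 4 + Σ Δx = 26 cm.

26 cm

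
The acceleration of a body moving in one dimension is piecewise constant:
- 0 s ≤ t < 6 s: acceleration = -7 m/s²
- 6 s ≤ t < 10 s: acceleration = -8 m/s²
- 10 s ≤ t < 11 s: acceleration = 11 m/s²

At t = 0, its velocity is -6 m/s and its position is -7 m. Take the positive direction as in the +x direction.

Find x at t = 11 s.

On each constant-a segment, Δv = aΔt and Δx = v₀Δt + ½aΔt²; chain segment to segment.
0–6 s: v starts -6 m/s; Δx = -6·6 + ½·-7·6² = -162 m; v ends -48 m/s.
6–10 s: v starts -48 m/s; Δx = -48·4 + ½·-8·4² = -256 m; v ends -80 m/s.
10–11 s: v starts -80 m/s; Δx = -80·1 + ½·11·1² = -74.5 m; v ends -69 m/s.
x(11) = -7 + Σ Δx = -499.5 m.

-499.5 m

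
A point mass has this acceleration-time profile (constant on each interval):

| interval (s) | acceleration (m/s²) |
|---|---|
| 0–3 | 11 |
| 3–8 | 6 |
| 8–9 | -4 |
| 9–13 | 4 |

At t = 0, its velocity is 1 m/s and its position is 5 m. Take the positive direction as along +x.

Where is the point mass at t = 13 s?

636.5 m

On each constant-a segment, Δv = aΔt and Δx = v₀Δt + ½aΔt²; chain segment to segment.
0–3 s: v starts 1 m/s; Δx = 1·3 + ½·11·3² = 52.5 m; v ends 34 m/s.
3–8 s: v starts 34 m/s; Δx = 34·5 + ½·6·5² = 245 m; v ends 64 m/s.
8–9 s: v starts 64 m/s; Δx = 64·1 + ½·-4·1² = 62 m; v ends 60 m/s.
9–13 s: v starts 60 m/s; Δx = 60·4 + ½·4·4² = 272 m; v ends 76 m/s.
x(13) = 5 + Σ Δx = 636.5 m.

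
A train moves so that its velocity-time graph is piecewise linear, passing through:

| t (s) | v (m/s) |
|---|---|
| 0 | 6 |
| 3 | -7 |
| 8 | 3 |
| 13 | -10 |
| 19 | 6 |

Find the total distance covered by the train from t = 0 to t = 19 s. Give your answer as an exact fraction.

920/13 m

Total distance travelled is ∫|v| dt — sum the magnitudes of each area piece.
0–3 s: v = 0 at t = 18/13 s; triangle areas 54/13 + 147/26 = 255/26 m
3–8 s: v = 0 at t = 6.5 s; triangle areas 12.25 + 2.25 = 14.5 m
8–13 s: v = 0 at t = 119/13 s; triangle areas 45/26 + 250/13 = 545/26 m
13–19 s: v = 0 at t = 16.75 s; triangle areas 18.75 + 6.75 = 25.5 m
Total distance = 920/13 m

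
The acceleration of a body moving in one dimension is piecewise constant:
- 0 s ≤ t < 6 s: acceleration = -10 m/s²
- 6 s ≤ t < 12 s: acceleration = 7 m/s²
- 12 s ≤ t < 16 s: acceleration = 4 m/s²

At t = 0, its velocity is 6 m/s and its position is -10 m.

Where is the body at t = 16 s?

-368 m

On each constant-a segment, Δv = aΔt and Δx = v₀Δt + ½aΔt²; chain segment to segment.
0–6 s: v starts 6 m/s; Δx = 6·6 + ½·-10·6² = -144 m; v ends -54 m/s.
6–12 s: v starts -54 m/s; Δx = -54·6 + ½·7·6² = -198 m; v ends -12 m/s.
12–16 s: v starts -12 m/s; Δx = -12·4 + ½·4·4² = -16 m; v ends 4 m/s.
x(16) = -10 + Σ Δx = -368 m.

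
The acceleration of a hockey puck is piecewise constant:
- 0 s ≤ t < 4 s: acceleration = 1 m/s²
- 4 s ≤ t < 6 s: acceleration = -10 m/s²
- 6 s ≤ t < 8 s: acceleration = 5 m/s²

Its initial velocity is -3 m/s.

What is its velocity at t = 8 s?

-9 m/s

Δv equals the area under the a-t graph; then v = v₀ + Δv.
0–4 s: 1 × 4 = 4 m/s
4–6 s: -10 × 2 = -20 m/s
6–8 s: 5 × 2 = 10 m/s
Δv = -6 m/s, so v(8) = -3 + (-6) = -9 m/s.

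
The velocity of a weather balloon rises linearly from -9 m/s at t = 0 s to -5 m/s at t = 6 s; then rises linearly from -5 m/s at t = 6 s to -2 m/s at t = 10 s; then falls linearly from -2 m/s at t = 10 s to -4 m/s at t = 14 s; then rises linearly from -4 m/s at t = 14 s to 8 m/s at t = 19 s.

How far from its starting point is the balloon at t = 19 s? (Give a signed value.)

-58 m

Displacement is the signed area under the v-t curve.
0–6 s: ½(-9 + -5)(6) = -42 m
6–10 s: ½(-5 + -2)(4) = -14 m
10–14 s: ½(-2 + -4)(4) = -12 m
14–19 s: ½(-4 + 8)(5) = 10 m
Net displacement = -58 m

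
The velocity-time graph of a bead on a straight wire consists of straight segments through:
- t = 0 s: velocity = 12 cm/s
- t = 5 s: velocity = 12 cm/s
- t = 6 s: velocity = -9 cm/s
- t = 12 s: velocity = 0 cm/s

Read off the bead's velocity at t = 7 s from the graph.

On 6–12 s the graph is linear from -9 to 0 cm/s: v(7) = -9 + (0 − -9)·(7 − 6)/(12 − 6) = -7.5 cm/s.

-7.5 cm/s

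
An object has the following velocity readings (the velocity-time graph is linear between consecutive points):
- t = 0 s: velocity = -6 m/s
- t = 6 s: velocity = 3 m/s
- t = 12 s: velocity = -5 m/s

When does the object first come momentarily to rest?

t = 4 s

v changes sign on 0–6 s (from -6 to 3); the graph is linear there, so v = 0 at t = 0 + (6)·(6 − 0)/(3 − -6) = 4 s.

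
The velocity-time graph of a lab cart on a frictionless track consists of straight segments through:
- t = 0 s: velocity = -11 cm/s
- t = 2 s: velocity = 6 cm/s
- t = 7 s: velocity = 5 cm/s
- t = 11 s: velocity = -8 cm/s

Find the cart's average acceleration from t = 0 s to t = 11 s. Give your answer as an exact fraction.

Average acceleration = Δv/Δt = (-8 − -11)/(11 − 0) = 3/11 cm/s².

3/11 cm/s²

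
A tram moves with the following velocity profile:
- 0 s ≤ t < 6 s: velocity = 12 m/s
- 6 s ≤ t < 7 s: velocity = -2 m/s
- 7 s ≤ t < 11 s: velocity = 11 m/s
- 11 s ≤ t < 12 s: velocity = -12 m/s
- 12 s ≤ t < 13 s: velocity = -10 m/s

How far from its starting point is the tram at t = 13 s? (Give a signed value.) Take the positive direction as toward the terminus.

Displacement is the signed area under the v-t curve.
0–6 s: 12 × 6 = 72 m
6–7 s: -2 × 1 = -2 m
7–11 s: 11 × 4 = 44 m
11–12 s: -12 × 1 = -12 m
12–13 s: -10 × 1 = -10 m
Net displacement = 92 m

92 m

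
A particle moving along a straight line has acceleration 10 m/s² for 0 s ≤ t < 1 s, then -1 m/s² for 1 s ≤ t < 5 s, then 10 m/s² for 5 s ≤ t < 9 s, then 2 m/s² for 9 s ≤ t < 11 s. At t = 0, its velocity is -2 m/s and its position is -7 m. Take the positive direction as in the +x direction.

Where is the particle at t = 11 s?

208 m

On each constant-a segment, Δv = aΔt and Δx = v₀Δt + ½aΔt²; chain segment to segment.
0–1 s: v starts -2 m/s; Δx = -2·1 + ½·10·1² = 3 m; v ends 8 m/s.
1–5 s: v starts 8 m/s; Δx = 8·4 + ½·-1·4² = 24 m; v ends 4 m/s.
5–9 s: v starts 4 m/s; Δx = 4·4 + ½·10·4² = 96 m; v ends 44 m/s.
9–11 s: v starts 44 m/s; Δx = 44·2 + ½·2·2² = 92 m; v ends 48 m/s.
x(11) = -7 + Σ Δx = 208 m.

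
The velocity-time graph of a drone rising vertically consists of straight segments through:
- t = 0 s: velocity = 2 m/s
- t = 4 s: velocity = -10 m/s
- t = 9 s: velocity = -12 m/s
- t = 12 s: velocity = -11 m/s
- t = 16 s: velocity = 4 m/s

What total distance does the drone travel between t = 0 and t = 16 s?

125.1 m

Distance (not displacement) is the total path length: add the absolute areas under v-t.
0–4 s: v = 0 at t = 2/3 s; triangle areas 2/3 + 50/3 = 52/3 m
4–9 s: |½(-10 + -12)(5)| = 55 m
9–12 s: |½(-12 + -11)(3)| = 34.5 m
12–16 s: v = 0 at t = 224/15 s; triangle areas 242/15 + 32/15 = 274/15 m
Total distance = 125.1 m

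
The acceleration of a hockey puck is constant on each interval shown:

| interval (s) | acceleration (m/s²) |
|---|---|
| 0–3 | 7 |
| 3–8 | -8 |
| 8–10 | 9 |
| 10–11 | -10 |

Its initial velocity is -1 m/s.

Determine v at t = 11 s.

Δv equals the area under the a-t graph; then v = v₀ + Δv.
0–3 s: 7 × 3 = 21 m/s
3–8 s: -8 × 5 = -40 m/s
8–10 s: 9 × 2 = 18 m/s
10–11 s: -10 × 1 = -10 m/s
Δv = -11 m/s, so v(11) = -1 + (-11) = -12 m/s.

-12 m/s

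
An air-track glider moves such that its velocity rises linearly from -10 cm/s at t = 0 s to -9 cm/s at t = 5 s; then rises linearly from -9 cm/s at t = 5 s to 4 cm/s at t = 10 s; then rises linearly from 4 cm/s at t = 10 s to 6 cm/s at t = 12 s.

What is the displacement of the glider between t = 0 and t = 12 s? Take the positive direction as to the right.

-50 cm

Net displacement equals the area under the velocity-time graph (areas below the axis count negative).
0–5 s: ½(-10 + -9)(5) = -47.5 cm
5–10 s: ½(-9 + 4)(5) = -12.5 cm
10–12 s: ½(4 + 6)(2) = 10 cm
Net displacement = -50 cm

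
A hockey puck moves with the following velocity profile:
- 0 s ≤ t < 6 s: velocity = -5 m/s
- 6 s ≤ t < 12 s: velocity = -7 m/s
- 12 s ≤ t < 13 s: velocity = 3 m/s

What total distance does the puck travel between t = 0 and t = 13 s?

75 m

Total distance travelled is ∫|v| dt — sum the magnitudes of each area piece.
0–6 s: |-5| × 6 = 30 m
6–12 s: |-7| × 6 = 42 m
12–13 s: |3| × 1 = 3 m
Total distance = 75 m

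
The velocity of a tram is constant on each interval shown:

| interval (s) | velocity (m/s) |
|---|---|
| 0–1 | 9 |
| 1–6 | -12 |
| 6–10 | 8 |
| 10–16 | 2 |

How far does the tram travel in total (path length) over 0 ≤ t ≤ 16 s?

Distance (not displacement) is the total path length: add the absolute areas under v-t.
0–1 s: |9| × 1 = 9 m
1–6 s: |-12| × 5 = 60 m
6–10 s: |8| × 4 = 32 m
10–16 s: |2| × 6 = 12 m
Total distance = 113 m

113 m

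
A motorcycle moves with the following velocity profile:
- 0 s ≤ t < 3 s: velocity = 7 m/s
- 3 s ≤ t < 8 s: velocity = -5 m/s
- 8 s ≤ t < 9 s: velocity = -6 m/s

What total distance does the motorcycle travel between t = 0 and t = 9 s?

52 m

Distance (not displacement) is the total path length: add the absolute areas under v-t.
0–3 s: |7| × 3 = 21 m
3–8 s: |-5| × 5 = 25 m
8–9 s: |-6| × 1 = 6 m
Total distance = 52 m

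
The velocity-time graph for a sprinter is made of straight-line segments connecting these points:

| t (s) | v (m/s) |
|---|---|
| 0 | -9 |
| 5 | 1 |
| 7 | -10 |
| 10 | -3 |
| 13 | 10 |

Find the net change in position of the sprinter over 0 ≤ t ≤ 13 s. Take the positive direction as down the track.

-38 m

Displacement is the signed area under the v-t curve.
0–5 s: ½(-9 + 1)(5) = -20 m
5–7 s: ½(1 + -10)(2) = -9 m
7–10 s: ½(-10 + -3)(3) = -19.5 m
10–13 s: ½(-3 + 10)(3) = 10.5 m
Net displacement = -38 m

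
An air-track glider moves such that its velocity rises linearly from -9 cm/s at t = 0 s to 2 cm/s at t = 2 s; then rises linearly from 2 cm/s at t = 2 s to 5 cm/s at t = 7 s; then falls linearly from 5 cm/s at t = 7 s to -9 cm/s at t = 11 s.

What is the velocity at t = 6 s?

On 2–7 s the graph is linear from 2 to 5 cm/s: v(6) = 2 + (5 − 2)·(6 − 2)/(7 − 2) = 4.4 cm/s.

4.4 cm/s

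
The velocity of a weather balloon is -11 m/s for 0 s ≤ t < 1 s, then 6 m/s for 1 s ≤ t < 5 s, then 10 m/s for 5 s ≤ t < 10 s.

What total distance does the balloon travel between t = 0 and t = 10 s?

85 m

Total distance travelled is ∫|v| dt — sum the magnitudes of each area piece.
0–1 s: |-11| × 1 = 11 m
1–5 s: |6| × 4 = 24 m
5–10 s: |10| × 5 = 50 m
Total distance = 85 m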